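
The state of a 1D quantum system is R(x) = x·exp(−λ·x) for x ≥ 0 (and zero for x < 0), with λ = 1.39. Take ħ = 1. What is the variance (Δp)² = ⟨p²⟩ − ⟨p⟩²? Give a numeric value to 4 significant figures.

Compute ⟨p⟩ and ⟨p²⟩ separately; (Δp)² = ⟨p²⟩ − ⟨p⟩².
Differentiate x·exp(−λ·x) with the product rule; every integrand then reduces to terms xʲ·e^(−2λx) on [0, ∞), with ∫₀^∞ xʲ·e^(−2λx) dx = j!/(2λ)^(j+1).
Normalization: ∫|R|² dx = 0.093088.
⟨p⟩ = 0.0000 and ⟨p²⟩ = 1.9321.
(Δp)² = 1.9321 − (0.0000)² = 1.9321.

1.932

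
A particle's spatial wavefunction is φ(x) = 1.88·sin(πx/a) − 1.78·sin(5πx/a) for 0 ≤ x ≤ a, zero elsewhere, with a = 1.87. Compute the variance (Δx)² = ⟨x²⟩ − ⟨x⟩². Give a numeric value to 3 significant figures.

Compute ⟨x⟩ and ⟨x²⟩ separately, then (Δx)² = ⟨x²⟩ − ⟨x⟩².
On 0 ≤ x ≤ a (j ≠ l): ∫sin²(jπx/a) dx = a/2, ∫sin(jπx/a)·sin(lπx/a) dx = 0; diagonal moments ∫x·sin²(jπx/a) dx = a²/4, ∫x²·sin²(jπx/a) dx = a³·(1/6 − 1/(4j²π²)); cross terms ∫x·sin(jπx/a)·sin(lπx/a) dx = 0 for j + l even and −4jla²/(π²(j² − l²)²) for j + l odd, ∫x²·sin(jπx/a)·sin(lπx/a) dx = (−1)^(j+l)·4jla³/(π²(j² − l²)²); higher powers the same way via product-to-sum and parts.
Normalization: ∫|φ|² dx = 6.2671.
⟨x⟩ = 0.93500 and ⟨x²⟩ = 1.0443.
(Δx)² = 1.0443 − (0.93500)² = 0.17008.

0.170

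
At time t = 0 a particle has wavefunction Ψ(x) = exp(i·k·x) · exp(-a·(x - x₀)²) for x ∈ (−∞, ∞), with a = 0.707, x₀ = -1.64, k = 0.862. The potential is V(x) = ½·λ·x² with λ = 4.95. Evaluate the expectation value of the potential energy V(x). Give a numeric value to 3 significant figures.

7.53

⟨V⟩ = ∫ V(x)·|Ψ|² dx / ∫|Ψ|² dx.
Gaussian moments (u = x − x₀): ∫u^(2j)·e^(−2au²) du = (2j−1)!!/(4a)^j · √(π/(2a)), odd powers integrate to 0; here √(π/(2a)) = 1.4906.
State is unnormalized: ∫|Ψ|² dx = 1.4906, and ∫Ψ*·V(x)·Ψ dx = 11.227, so ⟨V⟩ = 11.227 / 1.4906.
⟨V⟩ = 7.5319.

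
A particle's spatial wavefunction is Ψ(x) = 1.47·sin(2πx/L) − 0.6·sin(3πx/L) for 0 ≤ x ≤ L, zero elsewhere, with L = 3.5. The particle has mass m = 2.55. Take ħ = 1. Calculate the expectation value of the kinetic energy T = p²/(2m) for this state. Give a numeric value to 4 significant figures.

T = −(ħ²/2m) d²/dx², so ⟨T⟩ = −(ħ²/2m) ∫ Ψ*·Ψ'' dx / ∫|Ψ|² dx; with m = 2.55.
d²/dx² sin(jπx/L) = −(jπ/L)²·sin(jπx/L); on 0 ≤ x ≤ L, ∫sin²(jπx/L) dx = L/2 and ∫sin(jπx/L)·sin(lπx/L) dx = 0 for j ≠ l, so only diagonal terms survive in ∫|Ψ|² and ∫Ψ·Ψ″; ∫Ψ·Ψ′ dx = [Ψ²/2] between the walls = 0.
State is unnormalized: ∫|Ψ|² dx = 4.4116, and ∫Ψ*·(−ħ²/2m · Ψ'') dx = 3.2853, so ⟨T⟩ = 3.2853 / 4.4116.
⟨T⟩ = 0.74471.

0.7447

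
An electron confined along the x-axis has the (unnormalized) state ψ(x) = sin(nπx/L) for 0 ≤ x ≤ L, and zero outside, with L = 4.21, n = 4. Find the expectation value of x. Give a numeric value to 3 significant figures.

2.11

⟨x⟩ = ∫ x·|ψ|² dx / ∫|ψ|² dx (integrals over the domain).
With sin²θ = (1 − cos2θ)/2 on 0 ≤ x ≤ L: ∫sin²(nπx/L) dx = L/2, ∫x·sin²(nπx/L) dx = L²/4, ∫x²·sin²(nπx/L) dx = L³·(1/6 − 1/(4n²π²)); higher powers xᵏ the same way, integrating xᵏ·cos(2nπx/L) by parts.
State is unnormalized: ∫|ψ|² dx = 2.1050, and ∫ψ*·x·ψ dx = 4.4310, so ⟨x⟩ = 4.4310 / 2.1050.
⟨x⟩ = 2.1050.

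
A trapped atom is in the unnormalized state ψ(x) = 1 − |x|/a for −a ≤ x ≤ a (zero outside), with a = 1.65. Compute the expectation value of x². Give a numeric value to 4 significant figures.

0.2723

⟨x²⟩ = ∫ x²·|ψ|² dx / ∫|ψ|² dx (integrals over the domain).
ψ is even, so ∫ over [−a, a] = 2∫₀ᵃ with ψ = 1 − x/a there: ∫₀ᵃ (1 − x/a)² dx = a/3, ∫₀ᵃ x²(1 − x/a)² dx = a³/30, ∫₀ᵃ x⁴(1 − x/a)² dx = a⁵/105.
State is unnormalized: ∫|ψ|² dx = 1.1000, and ∫ψ*·x²·ψ dx = 0.29948, so ⟨x²⟩ = 0.29948 / 1.1000.
⟨x²⟩ = 0.27225.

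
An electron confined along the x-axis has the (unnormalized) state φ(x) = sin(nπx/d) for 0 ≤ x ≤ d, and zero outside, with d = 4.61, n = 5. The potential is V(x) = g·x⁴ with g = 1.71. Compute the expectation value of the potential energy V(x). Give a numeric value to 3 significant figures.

151.

⟨V⟩ = ∫ V(x)·|φ|² dx / ∫|φ|² dx.
With sin²θ = (1 − cos2θ)/2 on 0 ≤ x ≤ d: ∫sin²(nπx/d) dx = d/2, ∫x·sin²(nπx/d) dx = d²/4, ∫x²·sin²(nπx/d) dx = d³·(1/6 − 1/(4n²π²)); higher powers xᵏ the same way, integrating xᵏ·cos(2nπx/d) by parts.
State is unnormalized: ∫|φ|² dx = 2.3050, and ∫φ*·V(x)·φ dx = 348.87, so ⟨V⟩ = 348.87 / 2.3050.
⟨V⟩ = 151.35.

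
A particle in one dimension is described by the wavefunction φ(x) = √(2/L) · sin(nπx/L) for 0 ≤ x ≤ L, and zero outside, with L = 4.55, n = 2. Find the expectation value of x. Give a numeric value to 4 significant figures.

⟨x⟩ = ∫ x·|φ|² dx (integrals over the domain).
With sin²θ = (1 − cos2θ)/2 on 0 ≤ x ≤ L: ∫sin²(nπx/L) dx = L/2, ∫x·sin²(nπx/L) dx = L²/4, ∫x²·sin²(nπx/L) dx = L³·(1/6 − 1/(4n²π²)); higher powers xᵏ the same way, integrating xᵏ·cos(2nπx/L) by parts.
⟨x⟩ = 2.2750.

2.275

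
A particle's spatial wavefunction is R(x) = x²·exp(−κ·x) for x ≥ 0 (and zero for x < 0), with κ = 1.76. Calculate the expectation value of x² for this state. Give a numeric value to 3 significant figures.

⟨x²⟩ = ∫ x²·|R|² dx / ∫|R|² dx (integrals over the domain).
Every integrand reduces to terms xʲ·e^(−2κx) on [0, ∞); use ∫₀^∞ xʲ·e^(−2κx) dx = j!/(2κ)^(j+1).
State is unnormalized: ∫|R|² dx = 0.044412, and ∫R*·x²·R dx = 0.10753, so ⟨x²⟩ = 0.10753 / 0.044412.
⟨x²⟩ = 2.4212.

2.42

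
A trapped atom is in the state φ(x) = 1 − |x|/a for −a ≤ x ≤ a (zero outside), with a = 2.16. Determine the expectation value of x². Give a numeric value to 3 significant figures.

0.467

⟨x²⟩ = ∫ x²·|φ|² dx / ∫|φ|² dx (integrals over the domain).
φ is even, so ∫ over [−a, a] = 2∫₀ᵃ with φ = 1 − x/a there: ∫₀ᵃ (1 − x/a)² dx = a/3, ∫₀ᵃ x²(1 − x/a)² dx = a³/30, ∫₀ᵃ x⁴(1 − x/a)² dx = a⁵/105.
State is unnormalized: ∫|φ|² dx = 1.4400, and ∫φ*·x²·φ dx = 0.67185, so ⟨x²⟩ = 0.67185 / 1.4400.
⟨x²⟩ = 0.46656.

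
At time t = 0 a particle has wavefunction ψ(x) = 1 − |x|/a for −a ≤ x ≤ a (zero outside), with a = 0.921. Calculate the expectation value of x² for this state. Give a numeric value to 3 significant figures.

0.0848

⟨x²⟩ = ∫ x²·|ψ|² dx / ∫|ψ|² dx (integrals over the domain).
ψ is even, so ∫ over [−a, a] = 2∫₀ᵃ with ψ = 1 − x/a there: ∫₀ᵃ (1 − x/a)² dx = a/3, ∫₀ᵃ x²(1 − x/a)² dx = a³/30, ∫₀ᵃ x⁴(1 − x/a)² dx = a⁵/105.
State is unnormalized: ∫|ψ|² dx = 0.61400, and ∫ψ*·x²·ψ dx = 0.052082, so ⟨x²⟩ = 0.052082 / 0.61400.
⟨x²⟩ = 0.084824.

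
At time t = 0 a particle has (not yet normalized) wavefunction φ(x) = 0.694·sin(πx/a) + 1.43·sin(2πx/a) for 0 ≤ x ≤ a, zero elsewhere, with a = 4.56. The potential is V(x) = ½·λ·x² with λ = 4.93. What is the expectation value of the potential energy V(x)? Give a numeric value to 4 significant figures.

⟨V⟩ = ∫ V(x)·|φ|² dx / ∫|φ|² dx.
On 0 ≤ x ≤ a (j ≠ l): ∫sin²(jπx/a) dx = a/2, ∫sin(jπx/a)·sin(lπx/a) dx = 0; diagonal moments ∫x·sin²(jπx/a) dx = a²/4, ∫x²·sin²(jπx/a) dx = a³·(1/6 − 1/(4j²π²)); cross terms ∫x·sin(jπx/a)·sin(lπx/a) dx = 0 for j + l even and −4jla²/(π²(j² − l²)²) for j + l odd, ∫x²·sin(jπx/a)·sin(lπx/a) dx = (−1)^(j+l)·4jla³/(π²(j² − l²)²); higher powers the same way via product-to-sum and parts.
State is unnormalized: ∫|φ|² dx = 5.7605, and ∫φ*·V(x)·φ dx = 50.761, so ⟨V⟩ = 50.761 / 5.7605.
⟨V⟩ = 8.8119.

8.812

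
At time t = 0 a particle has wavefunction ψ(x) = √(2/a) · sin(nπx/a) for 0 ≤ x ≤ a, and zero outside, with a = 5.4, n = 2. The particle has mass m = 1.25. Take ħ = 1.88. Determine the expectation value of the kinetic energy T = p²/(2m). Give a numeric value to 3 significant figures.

1.91

T = −(ħ²/2m) d²/dx², so ⟨T⟩ = −(ħ²/2m) ∫ ψ*·ψ'' dx; with m = 1.25.
d/dx sin(nπx/a) = (nπ/a)·cos(nπx/a) and d²/dx² sin(nπx/a) = −(nπ/a)²·sin(nπx/a); on 0 ≤ x ≤ a, ∫sin²(nπx/a) dx = a/2 and ∫sin(nπx/a)·cos(nπx/a) dx = 0.
⟨T⟩ = 1.9140.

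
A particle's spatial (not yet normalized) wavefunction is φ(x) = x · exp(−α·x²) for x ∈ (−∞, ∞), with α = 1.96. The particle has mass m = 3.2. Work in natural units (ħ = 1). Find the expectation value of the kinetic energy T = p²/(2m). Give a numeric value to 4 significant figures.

0.9188

T = −(ħ²/2m) d²/dx², so ⟨T⟩ = −(ħ²/2m) ∫ φ*·φ'' dx / ∫|φ|² dx; with m = 3.2.
Expand each integrand as polynomial × e^(−2αx²) and use ∫x^(2j)·e^(−2αx²) dx = (2j−1)!!/(4α)^j · √(π/(2α)), odd powers → 0; here √(π/(2α)) = 0.89522. Differentiate with the product rule, d/dx e^(−αx²) = −2αx·e^(−αx²).
State is unnormalized: ∫|φ|² dx = 0.11419, and ∫φ*·(−ħ²/2m · φ'') dx = 0.10491, so ⟨T⟩ = 0.10491 / 0.11419.
⟨T⟩ = 0.91875.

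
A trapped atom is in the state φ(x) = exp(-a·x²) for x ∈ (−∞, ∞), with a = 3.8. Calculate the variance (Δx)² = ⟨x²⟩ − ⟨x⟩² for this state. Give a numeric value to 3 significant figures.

Compute ⟨x⟩ and ⟨x²⟩ separately, then (Δx)² = ⟨x²⟩ − ⟨x⟩².
Gaussian moments: ∫x^(2j)·e^(−2ax²) dx = (2j−1)!!/(4a)^j · √(π/(2a)), odd powers integrate to 0; here √(π/(2a)) = 0.64294.
Normalization: ∫|φ|² dx = 0.64294.
⟨x⟩ = 0.0000 and ⟨x²⟩ = 0.065789.
(Δx)² = 0.065789 − (0.0000)² = 0.065789.

0.0658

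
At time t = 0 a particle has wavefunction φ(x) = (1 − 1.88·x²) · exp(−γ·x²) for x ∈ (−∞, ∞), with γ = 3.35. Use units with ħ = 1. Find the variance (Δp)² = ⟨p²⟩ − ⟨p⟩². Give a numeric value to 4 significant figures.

Compute ⟨p⟩ and ⟨p²⟩ separately; (Δp)² = ⟨p²⟩ − ⟨p⟩².
Expand each integrand as polynomial × e^(−2γx²) and use ∫x^(2j)·e^(−2γx²) dx = (2j−1)!!/(4γ)^j · √(π/(2γ)), odd powers → 0; here √(π/(2γ)) = 0.68476. Differentiate with the product rule, d/dx e^(−γx²) = −2γx·e^(−γx²).
Normalization: ∫|φ|² dx = 0.53305.
⟨p⟩ = 0.0000 and ⟨p²⟩ = 6.1039.
(Δp)² = 6.1039 − (0.0000)² = 6.1039.

6.104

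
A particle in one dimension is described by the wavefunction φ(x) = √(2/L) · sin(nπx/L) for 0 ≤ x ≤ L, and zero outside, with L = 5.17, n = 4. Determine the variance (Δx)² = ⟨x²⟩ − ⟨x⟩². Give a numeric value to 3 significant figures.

2.14

Compute ⟨x⟩ and ⟨x²⟩ separately, then (Δx)² = ⟨x²⟩ − ⟨x⟩².
With sin²θ = (1 − cos2θ)/2 on 0 ≤ x ≤ L: ∫sin²(nπx/L) dx = L/2, ∫x·sin²(nπx/L) dx = L²/4, ∫x²·sin²(nπx/L) dx = L³·(1/6 − 1/(4n²π²)); higher powers xᵏ the same way, integrating xᵏ·cos(2nπx/L) by parts.
⟨x⟩ = 2.5850 and ⟨x²⟩ = 8.8250.
(Δx)² = 8.8250 − (2.5850)² = 2.1428.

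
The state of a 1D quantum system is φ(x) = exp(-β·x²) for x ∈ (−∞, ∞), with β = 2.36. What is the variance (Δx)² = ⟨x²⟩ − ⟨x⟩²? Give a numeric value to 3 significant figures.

Compute ⟨x⟩ and ⟨x²⟩ separately, then (Δx)² = ⟨x²⟩ − ⟨x⟩².
Gaussian moments: ∫x^(2j)·e^(−2βx²) dx = (2j−1)!!/(4β)^j · √(π/(2β)), odd powers integrate to 0; here √(π/(2β)) = 0.81584.
Normalization: ∫|φ|² dx = 0.81584.
⟨x⟩ = 0.0000 and ⟨x²⟩ = 0.10593.
(Δx)² = 0.10593 − (0.0000)² = 0.10593.

0.106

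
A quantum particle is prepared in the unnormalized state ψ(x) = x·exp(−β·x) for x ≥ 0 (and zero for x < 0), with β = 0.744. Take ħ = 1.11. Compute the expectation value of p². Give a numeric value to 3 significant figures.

p² ψ = −ħ² d²ψ/dx²; ⟨p²⟩ = −ħ² ∫ ψ*·ψ'' dx / ∫|ψ|² dx.
Differentiate x·exp(−β·x) with the product rule; every integrand then reduces to terms xʲ·e^(−2βx) on [0, ∞), with ∫₀^∞ xʲ·e^(−2βx) dx = j!/(2β)^(j+1).
State is unnormalized: ∫|ψ|² dx = 0.60705, and ∫ψ*·(−ħ² ψ'') dx = 0.41401, so ⟨p²⟩ = 0.41401 / 0.60705.
⟨p²⟩ = 0.68201.

0.682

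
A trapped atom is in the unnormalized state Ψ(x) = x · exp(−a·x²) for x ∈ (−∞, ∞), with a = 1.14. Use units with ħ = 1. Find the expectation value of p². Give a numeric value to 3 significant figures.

p² Ψ = −ħ² d²Ψ/dx²; ⟨p²⟩ = −ħ² ∫ Ψ*·Ψ'' dx / ∫|Ψ|² dx.
Expand each integrand as polynomial × e^(−2ax²) and use ∫x^(2j)·e^(−2ax²) dx = (2j−1)!!/(4a)^j · √(π/(2a)), odd powers → 0; here √(π/(2a)) = 1.1738. Differentiate with the product rule, d/dx e^(−ax²) = −2ax·e^(−ax²).
State is unnormalized: ∫|Ψ|² dx = 0.25742, and ∫Ψ*·(−ħ² Ψ'') dx = 0.88038, so ⟨p²⟩ = 0.88038 / 0.25742.
⟨p²⟩ = 3.4200.

3.42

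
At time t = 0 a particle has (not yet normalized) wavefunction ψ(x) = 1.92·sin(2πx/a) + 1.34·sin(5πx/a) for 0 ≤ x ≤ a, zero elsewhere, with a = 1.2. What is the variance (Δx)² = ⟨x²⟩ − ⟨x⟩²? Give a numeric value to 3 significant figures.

0.106

Compute ⟨x⟩ and ⟨x²⟩ separately, then (Δx)² = ⟨x²⟩ − ⟨x⟩².
On 0 ≤ x ≤ a (j ≠ l): ∫sin²(jπx/a) dx = a/2, ∫sin(jπx/a)·sin(lπx/a) dx = 0; diagonal moments ∫x·sin²(jπx/a) dx = a²/4, ∫x²·sin²(jπx/a) dx = a³·(1/6 − 1/(4j²π²)); cross terms ∫x·sin(jπx/a)·sin(lπx/a) dx = 0 for j + l even and −4jla²/(π²(j² − l²)²) for j + l odd, ∫x²·sin(jπx/a)·sin(lπx/a) dx = (−1)^(j+l)·4jla³/(π²(j² − l²)²); higher powers the same way via product-to-sum and parts.
Normalization: ∫|ψ|² dx = 3.2892.
⟨x⟩ = 0.57930 and ⟨x²⟩ = 0.44194.
(Δx)² = 0.44194 − (0.57930)² = 0.10635.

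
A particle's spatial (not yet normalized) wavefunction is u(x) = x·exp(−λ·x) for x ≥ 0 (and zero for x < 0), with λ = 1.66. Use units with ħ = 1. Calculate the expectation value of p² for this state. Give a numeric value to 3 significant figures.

p² u = −ħ² d²u/dx²; ⟨p²⟩ = −ħ² ∫ u*·u'' dx / ∫|u|² dx.
Differentiate x·exp(−λ·x) with the product rule; every integrand then reduces to terms xʲ·e^(−2λx) on [0, ∞), with ∫₀^∞ xʲ·e^(−2λx) dx = j!/(2λ)^(j+1).
State is unnormalized: ∫|u|² dx = 0.054653, and ∫u*·(−ħ² u'') dx = 0.15060, so ⟨p²⟩ = 0.15060 / 0.054653.
⟨p²⟩ = 2.7556.

2.76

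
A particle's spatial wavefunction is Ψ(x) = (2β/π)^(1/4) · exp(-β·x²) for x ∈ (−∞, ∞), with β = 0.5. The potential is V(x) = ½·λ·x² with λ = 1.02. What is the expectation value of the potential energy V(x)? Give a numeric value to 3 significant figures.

0.255

⟨V⟩ = ∫ V(x)·|Ψ|² dx.
Gaussian moments: ∫x^(2j)·e^(−2βx²) dx = (2j−1)!!/(4β)^j · √(π/(2β)), odd powers integrate to 0; here √(π/(2β)) = 1.7725.
⟨V⟩ = 0.25500.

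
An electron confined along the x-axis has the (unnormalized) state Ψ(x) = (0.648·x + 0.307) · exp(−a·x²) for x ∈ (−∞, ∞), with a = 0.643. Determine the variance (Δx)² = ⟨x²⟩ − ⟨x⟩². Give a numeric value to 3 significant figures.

Compute ⟨x⟩ and ⟨x²⟩ separately, then (Δx)² = ⟨x²⟩ − ⟨x⟩².
Expand each integrand as polynomial × e^(−2ax²) and use ∫x^(2j)·e^(−2ax²) dx = (2j−1)!!/(4a)^j · √(π/(2a)), odd powers → 0; here √(π/(2a)) = 1.5630.
Normalization: ∫|Ψ|² dx = 0.40248.
⟨x⟩ = 0.60073 and ⟨x²⟩ = 0.88180.
(Δx)² = 0.88180 − (0.60073)² = 0.52092.

0.521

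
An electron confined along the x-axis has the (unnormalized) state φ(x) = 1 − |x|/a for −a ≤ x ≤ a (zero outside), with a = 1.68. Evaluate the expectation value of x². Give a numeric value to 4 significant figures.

0.2822

⟨x²⟩ = ∫ x²·|φ|² dx / ∫|φ|² dx (integrals over the domain).
φ is even, so ∫ over [−a, a] = 2∫₀ᵃ with φ = 1 − x/a there: ∫₀ᵃ (1 − x/a)² dx = a/3, ∫₀ᵃ x²(1 − x/a)² dx = a³/30, ∫₀ᵃ x⁴(1 − x/a)² dx = a⁵/105.
State is unnormalized: ∫|φ|² dx = 1.1200, and ∫φ*·x²·φ dx = 0.31611, so ⟨x²⟩ = 0.31611 / 1.1200.
⟨x²⟩ = 0.28224.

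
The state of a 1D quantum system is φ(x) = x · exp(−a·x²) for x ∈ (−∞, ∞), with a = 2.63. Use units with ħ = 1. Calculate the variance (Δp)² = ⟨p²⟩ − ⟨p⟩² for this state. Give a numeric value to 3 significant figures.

Compute ⟨p⟩ and ⟨p²⟩ separately; (Δp)² = ⟨p²⟩ − ⟨p⟩².
Expand each integrand as polynomial × e^(−2ax²) and use ∫x^(2j)·e^(−2ax²) dx = (2j−1)!!/(4a)^j · √(π/(2a)), odd powers → 0; here √(π/(2a)) = 0.77283. Differentiate with the product rule, d/dx e^(−ax²) = −2ax·e^(−ax²).
Normalization: ∫|φ|² dx = 0.073463.
⟨p⟩ = 0.0000 and ⟨p²⟩ = 7.8900.
(Δp)² = 7.8900 − (0.0000)² = 7.8900.

7.89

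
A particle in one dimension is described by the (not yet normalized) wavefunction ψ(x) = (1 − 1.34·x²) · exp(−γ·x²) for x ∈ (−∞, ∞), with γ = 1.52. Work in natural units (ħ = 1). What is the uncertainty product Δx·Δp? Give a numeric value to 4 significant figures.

Δx = √(⟨x²⟩−⟨x⟩²), Δp = √(⟨p²⟩−⟨p⟩²).
Expand each integrand as polynomial × e^(−2γx²) and use ∫x^(2j)·e^(−2γx²) dx = (2j−1)!!/(4γ)^j · √(π/(2γ)), odd powers → 0; here √(π/(2γ)) = 1.0166. Differentiate with the product rule, d/dx e^(−γx²) = −2γx·e^(−γx²).
Normalization: ∫|ψ|² dx = 0.71661.
⟨x⟩ = 0.0000, ⟨x²⟩ = 0.094783 ⇒ Δx = 0.30787.
⟨p⟩ = 0.0000, ⟨p²⟩ = 3.8398 ⇒ Δp = 1.9596.
Δx·Δp = 0.60328.

0.6033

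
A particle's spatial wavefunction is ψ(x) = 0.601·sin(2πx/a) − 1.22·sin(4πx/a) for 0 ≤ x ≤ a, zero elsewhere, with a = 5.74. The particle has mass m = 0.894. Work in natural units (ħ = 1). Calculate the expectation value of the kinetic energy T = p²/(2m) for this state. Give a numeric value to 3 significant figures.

2.29

T = −(ħ²/2m) d²/dx², so ⟨T⟩ = −(ħ²/2m) ∫ ψ*·ψ'' dx / ∫|ψ|² dx; with m = 0.894.
d²/dx² sin(jπx/a) = −(jπ/a)²·sin(jπx/a); on 0 ≤ x ≤ a, ∫sin²(jπx/a) dx = a/2 and ∫sin(jπx/a)·sin(lπx/a) dx = 0 for j ≠ l, so only diagonal terms survive in ∫|ψ|² and ∫ψ·ψ″; ∫ψ·ψ′ dx = [ψ²/2] between the walls = 0.
State is unnormalized: ∫|ψ|² dx = 5.3084, and ∫ψ*·(−ħ²/2m · ψ'') dx = 12.145, so ⟨T⟩ = 12.145 / 5.3084.
⟨T⟩ = 2.2880.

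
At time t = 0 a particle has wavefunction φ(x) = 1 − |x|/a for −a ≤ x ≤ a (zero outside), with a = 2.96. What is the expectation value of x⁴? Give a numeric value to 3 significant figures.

2.19

⟨x⁴⟩ = ∫ x⁴·|φ|² dx / ∫|φ|² dx (integrals over the domain).
φ is even, so ∫ over [−a, a] = 2∫₀ᵃ with φ = 1 − x/a there: ∫₀ᵃ (1 − x/a)² dx = a/3, ∫₀ᵃ x²(1 − x/a)² dx = a³/30, ∫₀ᵃ x⁴(1 − x/a)² dx = a⁵/105.
State is unnormalized: ∫|φ|² dx = 1.9733, and ∫φ*·x⁴·φ dx = 4.3281, so ⟨x⁴⟩ = 4.3281 / 1.9733.
⟨x⁴⟩ = 2.1933.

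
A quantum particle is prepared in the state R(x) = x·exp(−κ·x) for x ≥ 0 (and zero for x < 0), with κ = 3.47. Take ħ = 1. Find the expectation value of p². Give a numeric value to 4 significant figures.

p² R = −ħ² d²R/dx²; ⟨p²⟩ = −ħ² ∫ R*·R'' dx / ∫|R|² dx.
Differentiate x·exp(−κ·x) with the product rule; every integrand then reduces to terms xʲ·e^(−2κx) on [0, ∞), with ∫₀^∞ xʲ·e^(−2κx) dx = j!/(2κ)^(j+1).
State is unnormalized: ∫|R|² dx = 0.0059834, and ∫R*·(−ħ² R'') dx = 0.072046, so ⟨p²⟩ = 0.072046 / 0.0059834.
⟨p²⟩ = 12.041.

12.04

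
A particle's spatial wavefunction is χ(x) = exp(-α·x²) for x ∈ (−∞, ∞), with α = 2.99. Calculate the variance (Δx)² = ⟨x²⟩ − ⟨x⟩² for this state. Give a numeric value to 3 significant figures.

0.0836

Compute ⟨x⟩ and ⟨x²⟩ separately, then (Δx)² = ⟨x²⟩ − ⟨x⟩².
Gaussian moments: ∫x^(2j)·e^(−2αx²) dx = (2j−1)!!/(4α)^j · √(π/(2α)), odd powers integrate to 0; here √(π/(2α)) = 0.72481.
Normalization: ∫|χ|² dx = 0.72481.
⟨x⟩ = 0.0000 and ⟨x²⟩ = 0.083612.
(Δx)² = 0.083612 − (0.0000)² = 0.083612.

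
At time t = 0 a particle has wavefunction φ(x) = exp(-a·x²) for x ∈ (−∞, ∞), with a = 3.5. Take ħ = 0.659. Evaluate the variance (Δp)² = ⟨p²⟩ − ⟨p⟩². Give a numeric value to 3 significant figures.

Compute ⟨p⟩ and ⟨p²⟩ separately; (Δp)² = ⟨p²⟩ − ⟨p⟩².
Gaussian moments: ∫x^(2j)·e^(−2ax²) dx = (2j−1)!!/(4a)^j · √(π/(2a)), odd powers integrate to 0; here √(π/(2a)) = 0.66992. Derivatives: d/dx e^(−ax²) = −2ax·e^(−ax²), d²/dx² e^(−ax²) = (4a²x² − 2a)·e^(−ax²).
Normalization: ∫|φ|² dx = 0.66992.
⟨p⟩ = 0.0000 and ⟨p²⟩ = 1.5200.
(Δp)² = 1.5200 − (0.0000)² = 1.5200.

1.52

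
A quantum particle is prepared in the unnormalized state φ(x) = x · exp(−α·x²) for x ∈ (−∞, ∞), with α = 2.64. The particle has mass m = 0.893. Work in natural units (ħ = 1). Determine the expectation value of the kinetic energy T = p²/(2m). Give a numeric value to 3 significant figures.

4.43

T = −(ħ²/2m) d²/dx², so ⟨T⟩ = −(ħ²/2m) ∫ φ*·φ'' dx / ∫|φ|² dx; with m = 0.893.
Expand each integrand as polynomial × e^(−2αx²) and use ∫x^(2j)·e^(−2αx²) dx = (2j−1)!!/(4α)^j · √(π/(2α)), odd powers → 0; here √(π/(2α)) = 0.77136. Differentiate with the product rule, d/dx e^(−αx²) = −2αx·e^(−αx²).
State is unnormalized: ∫|φ|² dx = 0.073046, and ∫φ*·(−ħ²/2m · φ'') dx = 0.32392, so ⟨T⟩ = 0.32392 / 0.073046.
⟨T⟩ = 4.4345.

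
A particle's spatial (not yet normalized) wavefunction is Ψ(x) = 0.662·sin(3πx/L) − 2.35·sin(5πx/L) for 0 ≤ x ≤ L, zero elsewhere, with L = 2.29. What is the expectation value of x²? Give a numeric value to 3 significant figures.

1.61

⟨x²⟩ = ∫ x²·|Ψ|² dx / ∫|Ψ|² dx (integrals over the domain).
On 0 ≤ x ≤ L (j ≠ l): ∫sin²(jπx/L) dx = L/2, ∫sin(jπx/L)·sin(lπx/L) dx = 0; diagonal moments ∫x·sin²(jπx/L) dx = L²/4, ∫x²·sin²(jπx/L) dx = L³·(1/6 − 1/(4j²π²)); cross terms ∫x·sin(jπx/L)·sin(lπx/L) dx = 0 for j + l even and −4jlL²/(π²(j² − l²)²) for j + l odd, ∫x²·sin(jπx/L)·sin(lπx/L) dx = (−1)^(j+l)·4jlL³/(π²(j² − l²)²); higher powers the same way via product-to-sum and parts.
State is unnormalized: ∫|Ψ|² dx = 6.8251, and ∫Ψ*·x²·Ψ dx = 10.961, so ⟨x²⟩ = 10.961 / 6.8251.
⟨x²⟩ = 1.6060.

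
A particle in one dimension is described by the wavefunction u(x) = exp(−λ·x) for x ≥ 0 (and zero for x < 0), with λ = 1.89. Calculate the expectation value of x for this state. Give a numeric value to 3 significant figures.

⟨x⟩ = ∫ x·|u|² dx / ∫|u|² dx (integrals over the domain).
Every integrand reduces to terms xʲ·e^(−2λx) on [0, ∞); use ∫₀^∞ xʲ·e^(−2λx) dx = j!/(2λ)^(j+1).
State is unnormalized: ∫|u|² dx = 0.26455, and ∫u*·x·u dx = 0.069987, so ⟨x⟩ = 0.069987 / 0.26455.
⟨x⟩ = 0.26455.

0.265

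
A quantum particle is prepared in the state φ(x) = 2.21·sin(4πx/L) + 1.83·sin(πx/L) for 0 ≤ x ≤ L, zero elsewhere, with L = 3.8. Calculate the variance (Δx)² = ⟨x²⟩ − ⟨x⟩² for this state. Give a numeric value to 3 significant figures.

Compute ⟨x⟩ and ⟨x²⟩ separately, then (Δx)² = ⟨x²⟩ − ⟨x⟩².
On 0 ≤ x ≤ L (j ≠ l): ∫sin²(jπx/L) dx = L/2, ∫sin(jπx/L)·sin(lπx/L) dx = 0; diagonal moments ∫x·sin²(jπx/L) dx = L²/4, ∫x²·sin²(jπx/L) dx = L³·(1/6 − 1/(4j²π²)); cross terms ∫x·sin(jπx/L)·sin(lπx/L) dx = 0 for j + l even and −4jlL²/(π²(j² − l²)²) for j + l odd, ∫x²·sin(jπx/L)·sin(lπx/L) dx = (−1)^(j+l)·4jlL³/(π²(j² − l²)²); higher powers the same way via product-to-sum and parts.
Normalization: ∫|φ|² dx = 15.643.
⟨x⟩ = 1.8462 and ⟨x²⟩ = 4.2842.
(Δx)² = 4.2842 − (1.8462)² = 0.87575.

0.876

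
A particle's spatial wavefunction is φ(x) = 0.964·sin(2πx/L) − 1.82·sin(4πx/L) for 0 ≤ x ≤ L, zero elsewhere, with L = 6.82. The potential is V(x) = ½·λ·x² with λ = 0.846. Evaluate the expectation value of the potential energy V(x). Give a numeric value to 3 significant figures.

5.72

⟨V⟩ = ∫ V(x)·|φ|² dx / ∫|φ|² dx.
On 0 ≤ x ≤ L (j ≠ l): ∫sin²(jπx/L) dx = L/2, ∫sin(jπx/L)·sin(lπx/L) dx = 0; diagonal moments ∫x·sin²(jπx/L) dx = L²/4, ∫x²·sin²(jπx/L) dx = L³·(1/6 − 1/(4j²π²)); cross terms ∫x·sin(jπx/L)·sin(lπx/L) dx = 0 for j + l even and −4jlL²/(π²(j² − l²)²) for j + l odd, ∫x²·sin(jπx/L)·sin(lπx/L) dx = (−1)^(j+l)·4jlL³/(π²(j² − l²)²); higher powers the same way via product-to-sum and parts.
State is unnormalized: ∫|φ|² dx = 14.464, and ∫φ*·V(x)·φ dx = 82.765, so ⟨V⟩ = 82.765 / 14.464.
⟨V⟩ = 5.7221.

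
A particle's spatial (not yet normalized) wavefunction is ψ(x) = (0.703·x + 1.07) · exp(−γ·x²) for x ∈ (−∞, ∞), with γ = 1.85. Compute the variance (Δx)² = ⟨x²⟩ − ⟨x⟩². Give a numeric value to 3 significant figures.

0.122

Compute ⟨x⟩ and ⟨x²⟩ separately, then (Δx)² = ⟨x²⟩ − ⟨x⟩².
Expand each integrand as polynomial × e^(−2γx²) and use ∫x^(2j)·e^(−2γx²) dx = (2j−1)!!/(4γ)^j · √(π/(2γ)), odd powers → 0; here √(π/(2γ)) = 0.92145.
Normalization: ∫|ψ|² dx = 1.1165.
⟨x⟩ = 0.16778 and ⟨x²⟩ = 0.15003.
(Δx)² = 0.15003 − (0.16778)² = 0.12188.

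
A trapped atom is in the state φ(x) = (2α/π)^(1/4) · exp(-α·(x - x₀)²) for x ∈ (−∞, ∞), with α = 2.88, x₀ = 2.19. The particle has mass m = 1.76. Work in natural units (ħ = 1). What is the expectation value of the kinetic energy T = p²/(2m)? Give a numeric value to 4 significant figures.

0.8182

T = −(ħ²/2m) d²/dx², so ⟨T⟩ = −(ħ²/2m) ∫ φ*·φ'' dx; with m = 1.76.
Gaussian moments (u = x − x₀): ∫u^(2j)·e^(−2αu²) du = (2j−1)!!/(4α)^j · √(π/(2α)), odd powers integrate to 0; here √(π/(2α)) = 0.73852. Derivatives: d/dx e^(−αu²) = −2αu·e^(−αu²), d²/dx² e^(−αu²) = (4α²u² − 2α)·e^(−αu²).
⟨T⟩ = 0.81818.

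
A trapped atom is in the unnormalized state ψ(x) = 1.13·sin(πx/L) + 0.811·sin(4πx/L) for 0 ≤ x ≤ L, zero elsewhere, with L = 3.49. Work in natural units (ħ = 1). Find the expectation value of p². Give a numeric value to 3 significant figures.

4.94

p² ψ = −ħ² d²ψ/dx²; ⟨p²⟩ = −ħ² ∫ ψ*·ψ'' dx / ∫|ψ|² dx.
d²/dx² sin(jπx/L) = −(jπ/L)²·sin(jπx/L); on 0 ≤ x ≤ L, ∫sin²(jπx/L) dx = L/2 and ∫sin(jπx/L)·sin(lπx/L) dx = 0 for j ≠ l, so only diagonal terms survive in ∫|ψ|² and ∫ψ·ψ″; ∫ψ·ψ′ dx = [ψ²/2] between the walls = 0.
State is unnormalized: ∫|ψ|² dx = 3.3759, and ∫ψ*·(−ħ² ψ'') dx = 16.686, so ⟨p²⟩ = 16.686 / 3.3759.
⟨p²⟩ = 4.9425.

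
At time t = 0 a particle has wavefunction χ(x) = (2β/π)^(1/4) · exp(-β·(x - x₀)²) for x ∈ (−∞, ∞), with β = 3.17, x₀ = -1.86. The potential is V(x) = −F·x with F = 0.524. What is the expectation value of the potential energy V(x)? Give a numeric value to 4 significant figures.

⟨V⟩ = ∫ V(x)·|χ|² dx.
Gaussian moments (u = x − x₀): ∫u^(2j)·e^(−2βu²) du = (2j−1)!!/(4β)^j · √(π/(2β)), odd powers integrate to 0; here √(π/(2β)) = 0.70393.
⟨V⟩ = 0.97464.

0.9746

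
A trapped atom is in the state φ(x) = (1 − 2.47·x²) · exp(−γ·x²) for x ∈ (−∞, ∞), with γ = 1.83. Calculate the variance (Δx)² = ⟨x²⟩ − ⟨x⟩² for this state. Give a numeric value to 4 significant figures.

Compute ⟨x⟩ and ⟨x²⟩ separately, then (Δx)² = ⟨x²⟩ − ⟨x⟩².
Expand each integrand as polynomial × e^(−2γx²) and use ∫x^(2j)·e^(−2γx²) dx = (2j−1)!!/(4γ)^j · √(π/(2γ)), odd powers → 0; here √(π/(2γ)) = 0.92648.
Normalization: ∫|φ|² dx = 0.61770.
⟨x⟩ = 0.0000 and ⟨x²⟩ = 0.14001.
(Δx)² = 0.14001 − (0.0000)² = 0.14001.

0.1400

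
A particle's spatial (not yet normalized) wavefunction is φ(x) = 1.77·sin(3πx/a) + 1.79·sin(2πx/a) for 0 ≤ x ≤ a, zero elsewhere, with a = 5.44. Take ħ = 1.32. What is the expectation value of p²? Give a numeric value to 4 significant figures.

p² φ = −ħ² d²φ/dx²; ⟨p²⟩ = −ħ² ∫ φ*·φ'' dx / ∫|φ|² dx.
d²/dx² sin(jπx/a) = −(jπ/a)²·sin(jπx/a); on 0 ≤ x ≤ a, ∫sin²(jπx/a) dx = a/2 and ∫sin(jπx/a)·sin(lπx/a) dx = 0 for j ≠ l, so only diagonal terms survive in ∫|φ|² and ∫φ·φ″; ∫φ·φ′ dx = [φ²/2] between the walls = 0.
State is unnormalized: ∫|φ|² dx = 17.237, and ∫φ*·(−ħ² φ'') dx = 64.824, so ⟨p²⟩ = 64.824 / 17.237.
⟨p²⟩ = 3.7608.

3.761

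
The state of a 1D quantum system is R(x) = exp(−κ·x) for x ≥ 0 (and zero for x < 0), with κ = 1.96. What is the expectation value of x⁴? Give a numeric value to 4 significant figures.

⟨x⁴⟩ = ∫ x⁴·|R|² dx / ∫|R|² dx (integrals over the domain).
Every integrand reduces to terms xʲ·e^(−2κx) on [0, ∞); use ∫₀^∞ xʲ·e^(−2κx) dx = j!/(2κ)^(j+1).
State is unnormalized: ∫|R|² dx = 0.25510, and ∫R*·x⁴·R dx = 0.025929, so ⟨x⁴⟩ = 0.025929 / 0.25510.
⟨x⁴⟩ = 0.10164.

0.1016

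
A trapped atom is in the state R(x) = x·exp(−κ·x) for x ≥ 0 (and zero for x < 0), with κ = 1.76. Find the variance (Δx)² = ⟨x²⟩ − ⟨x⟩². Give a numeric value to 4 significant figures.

0.2421

Compute ⟨x⟩ and ⟨x²⟩ separately, then (Δx)² = ⟨x²⟩ − ⟨x⟩².
Every integrand reduces to terms xʲ·e^(−2κx) on [0, ∞); use ∫₀^∞ xʲ·e^(−2κx) dx = j!/(2κ)^(j+1).
Normalization: ∫|R|² dx = 0.045857.
⟨x⟩ = 0.85227 and ⟨x²⟩ = 0.96849.
(Δx)² = 0.96849 − (0.85227)² = 0.24212.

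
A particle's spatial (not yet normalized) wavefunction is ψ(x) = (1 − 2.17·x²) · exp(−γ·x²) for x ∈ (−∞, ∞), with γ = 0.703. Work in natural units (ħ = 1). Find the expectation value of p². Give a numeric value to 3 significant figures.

p² ψ = −ħ² d²ψ/dx²; ⟨p²⟩ = −ħ² ∫ ψ*·ψ'' dx / ∫|ψ|² dx.
Expand each integrand as polynomial × e^(−2γx²) and use ∫x^(2j)·e^(−2γx²) dx = (2j−1)!!/(4γ)^j · √(π/(2γ)), odd powers → 0; here √(π/(2γ)) = 1.4948. Differentiate with the product rule, d/dx e^(−γx²) = −2γx·e^(−γx²).
State is unnormalized: ∫|ψ|² dx = 1.8582, and ∫ψ*·(−ħ² ψ'') dx = 7.0532, so ⟨p²⟩ = 7.0532 / 1.8582.
⟨p²⟩ = 3.7956.

3.80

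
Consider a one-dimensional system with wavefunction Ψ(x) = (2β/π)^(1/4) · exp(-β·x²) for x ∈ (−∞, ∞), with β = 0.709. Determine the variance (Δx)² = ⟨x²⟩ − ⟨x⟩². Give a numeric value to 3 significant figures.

0.353

Compute ⟨x⟩ and ⟨x²⟩ separately, then (Δx)² = ⟨x²⟩ − ⟨x⟩².
Gaussian moments: ∫x^(2j)·e^(−2βx²) dx = (2j−1)!!/(4β)^j · √(π/(2β)), odd powers integrate to 0; here √(π/(2β)) = 1.4885.
⟨x⟩ = 0.0000 and ⟨x²⟩ = 0.35261.
(Δx)² = 0.35261 − (0.0000)² = 0.35261.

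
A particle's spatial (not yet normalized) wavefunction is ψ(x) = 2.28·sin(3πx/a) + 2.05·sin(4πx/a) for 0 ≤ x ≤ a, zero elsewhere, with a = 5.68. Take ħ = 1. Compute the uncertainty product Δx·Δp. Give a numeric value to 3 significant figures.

Δx = √(⟨x²⟩−⟨x⟩²), Δp = √(⟨p²⟩−⟨p⟩²).
On 0 ≤ x ≤ a (j ≠ l): ∫sin²(jπx/a) dx = a/2, ∫sin(jπx/a)·sin(lπx/a) dx = 0; diagonal moments ∫x·sin²(jπx/a) dx = a²/4, ∫x²·sin²(jπx/a) dx = a³·(1/6 − 1/(4j²π²)); cross terms ∫x·sin(jπx/a)·sin(lπx/a) dx = 0 for j + l even and −4jla²/(π²(j² − l²)²) for j + l odd, ∫x²·sin(jπx/a)·sin(lπx/a) dx = (−1)^(j+l)·4jla³/(π²(j² − l²)²); higher powers the same way via product-to-sum and parts. d²/dx² sin(jπx/a) = −(jπ/a)²·sin(jπx/a); on 0 ≤ x ≤ a, ∫sin²(jπx/a) dx = a/2 and ∫sin(jπx/a)·sin(lπx/a) dx = 0 for j ≠ l, so only diagonal terms survive in ∫|ψ|² and ∫ψ·ψ″; ∫ψ·ψ′ dx = [ψ²/2] between the walls = 0.
Normalization: ∫|ψ|² dx = 26.699.
⟨x⟩ = 1.7188, ⟨x²⟩ = 4.2398 ⇒ Δx = 1.1338.
⟨p⟩ = 0.0000, ⟨p²⟩ = 3.7105 ⇒ Δp = 1.9263.
Δx·Δp = 2.1839.

2.18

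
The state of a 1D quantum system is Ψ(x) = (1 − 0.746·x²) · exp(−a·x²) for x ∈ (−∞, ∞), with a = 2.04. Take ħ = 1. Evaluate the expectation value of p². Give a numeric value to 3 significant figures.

3.01

p² Ψ = −ħ² d²Ψ/dx²; ⟨p²⟩ = −ħ² ∫ Ψ*·Ψ'' dx / ∫|Ψ|² dx.
Expand each integrand as polynomial × e^(−2ax²) and use ∫x^(2j)·e^(−2ax²) dx = (2j−1)!!/(4a)^j · √(π/(2a)), odd powers → 0; here √(π/(2a)) = 0.87750. Differentiate with the product rule, d/dx e^(−ax²) = −2ax·e^(−ax²).
State is unnormalized: ∫|Ψ|² dx = 0.73905, and ∫Ψ*·(−ħ² Ψ'') dx = 2.2221, so ⟨p²⟩ = 2.2221 / 0.73905.
⟨p²⟩ = 3.0067.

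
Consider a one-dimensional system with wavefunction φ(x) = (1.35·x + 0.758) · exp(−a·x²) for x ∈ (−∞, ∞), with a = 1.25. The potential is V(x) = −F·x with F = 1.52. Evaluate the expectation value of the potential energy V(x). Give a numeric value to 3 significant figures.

-0.663

⟨V⟩ = ∫ V(x)·|φ|² dx / ∫|φ|² dx.
Expand each integrand as polynomial × e^(−2ax²) and use ∫x^(2j)·e^(−2ax²) dx = (2j−1)!!/(4a)^j · √(π/(2a)), odd powers → 0; here √(π/(2a)) = 1.1210.
State is unnormalized: ∫|φ|² dx = 1.0527, and ∫φ*·V(x)·φ dx = -0.69745, so ⟨V⟩ = -0.69745 / 1.0527.
⟨V⟩ = -0.66254.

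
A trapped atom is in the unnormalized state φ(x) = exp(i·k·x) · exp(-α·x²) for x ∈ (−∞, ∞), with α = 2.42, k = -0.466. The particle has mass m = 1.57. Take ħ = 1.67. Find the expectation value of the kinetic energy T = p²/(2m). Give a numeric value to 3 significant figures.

T = −(ħ²/2m) d²/dx², so ⟨T⟩ = −(ħ²/2m) ∫ φ*·φ'' dx / ∫|φ|² dx; with m = 1.57.
Gaussian moments: ∫x^(2j)·e^(−2αx²) dx = (2j−1)!!/(4α)^j · √(π/(2α)), odd powers integrate to 0; here √(π/(2α)) = 0.80566. Derivatives: φ′ = (ik − 2αx)·φ, φ″ = ((ik − 2αx)² − 2α)·φ; the odd-in-x pieces drop out.
State is unnormalized: ∫|φ|² dx = 0.80566, and ∫φ*·(−ħ²/2m · φ'') dx = 1.8871, so ⟨T⟩ = 1.8871 / 0.80566.
⟨T⟩ = 2.3423.

2.34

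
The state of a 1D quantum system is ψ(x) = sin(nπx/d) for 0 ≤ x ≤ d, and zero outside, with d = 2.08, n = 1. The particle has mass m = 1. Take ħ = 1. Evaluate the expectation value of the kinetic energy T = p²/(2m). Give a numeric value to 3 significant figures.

T = −(ħ²/2m) d²/dx², so ⟨T⟩ = −(ħ²/2m) ∫ ψ*·ψ'' dx / ∫|ψ|² dx; with m = 1.
d/dx sin(nπx/d) = (nπ/d)·cos(nπx/d) and d²/dx² sin(nπx/d) = −(nπ/d)²·sin(nπx/d); on 0 ≤ x ≤ d, ∫sin²(nπx/d) dx = d/2 and ∫sin(nπx/d)·cos(nπx/d) dx = 0.
State is unnormalized: ∫|ψ|² dx = 1.0400, and ∫ψ*·(−ħ²/2m · ψ'') dx = 1.1863, so ⟨T⟩ = 1.1863 / 1.0400.
⟨T⟩ = 1.1406.

1.14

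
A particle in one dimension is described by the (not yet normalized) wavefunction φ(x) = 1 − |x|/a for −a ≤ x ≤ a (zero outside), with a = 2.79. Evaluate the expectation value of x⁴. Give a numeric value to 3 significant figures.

⟨x⁴⟩ = ∫ x⁴·|φ|² dx / ∫|φ|² dx (integrals over the domain).
φ is even, so ∫ over [−a, a] = 2∫₀ᵃ with φ = 1 − x/a there: ∫₀ᵃ (1 − x/a)² dx = a/3, ∫₀ᵃ x²(1 − x/a)² dx = a³/30, ∫₀ᵃ x⁴(1 − x/a)² dx = a⁵/105.
State is unnormalized: ∫|φ|² dx = 1.8600, and ∫φ*·x⁴·φ dx = 3.2200, so ⟨x⁴⟩ = 3.2200 / 1.8600.
⟨x⁴⟩ = 1.7312.

1.73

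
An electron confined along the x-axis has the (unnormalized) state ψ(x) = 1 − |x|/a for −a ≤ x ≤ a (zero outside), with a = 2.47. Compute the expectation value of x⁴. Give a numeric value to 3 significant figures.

⟨x⁴⟩ = ∫ x⁴·|ψ|² dx / ∫|ψ|² dx (integrals over the domain).
ψ is even, so ∫ over [−a, a] = 2∫₀ᵃ with ψ = 1 − x/a there: ∫₀ᵃ (1 − x/a)² dx = a/3, ∫₀ᵃ x²(1 − x/a)² dx = a³/30, ∫₀ᵃ x⁴(1 − x/a)² dx = a⁵/105.
State is unnormalized: ∫|ψ|² dx = 1.6467, and ∫ψ*·x⁴·ψ dx = 1.7512, so ⟨x⁴⟩ = 1.7512 / 1.6467.
⟨x⁴⟩ = 1.0635.

1.06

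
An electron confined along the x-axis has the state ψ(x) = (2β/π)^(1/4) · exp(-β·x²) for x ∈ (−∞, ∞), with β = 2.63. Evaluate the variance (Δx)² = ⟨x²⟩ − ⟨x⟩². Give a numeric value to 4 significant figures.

Compute ⟨x⟩ and ⟨x²⟩ separately, then (Δx)² = ⟨x²⟩ − ⟨x⟩².
Gaussian moments: ∫x^(2j)·e^(−2βx²) dx = (2j−1)!!/(4β)^j · √(π/(2β)), odd powers integrate to 0; here √(π/(2β)) = 0.77283.
⟨x⟩ = 0.0000 and ⟨x²⟩ = 0.095057.
(Δx)² = 0.095057 − (0.0000)² = 0.095057.

0.09506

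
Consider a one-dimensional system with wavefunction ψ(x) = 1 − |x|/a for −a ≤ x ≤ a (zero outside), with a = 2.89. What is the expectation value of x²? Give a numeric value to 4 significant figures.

⟨x²⟩ = ∫ x²·|ψ|² dx / ∫|ψ|² dx (integrals over the domain).
ψ is even, so ∫ over [−a, a] = 2∫₀ᵃ with ψ = 1 − x/a there: ∫₀ᵃ (1 − x/a)² dx = a/3, ∫₀ᵃ x²(1 − x/a)² dx = a³/30, ∫₀ᵃ x⁴(1 − x/a)² dx = a⁵/105.
State is unnormalized: ∫|ψ|² dx = 1.9267, and ∫ψ*·x²·ψ dx = 1.6092, so ⟨x²⟩ = 1.6092 / 1.9267.
⟨x²⟩ = 0.83521.

0.8352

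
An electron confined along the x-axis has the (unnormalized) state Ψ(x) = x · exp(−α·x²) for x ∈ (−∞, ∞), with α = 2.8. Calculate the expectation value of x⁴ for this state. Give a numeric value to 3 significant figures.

0.120

⟨x⁴⟩ = ∫ x⁴·|Ψ|² dx / ∫|Ψ|² dx (integrals over the domain).
Expand each integrand as polynomial × e^(−2αx²) and use ∫x^(2j)·e^(−2αx²) dx = (2j−1)!!/(4α)^j · √(π/(2α)), odd powers → 0; here √(π/(2α)) = 0.74900.
State is unnormalized: ∫|Ψ|² dx = 0.066875, and ∫Ψ*·x⁴·Ψ dx = 0.0079968, so ⟨x⁴⟩ = 0.0079968 / 0.066875.
⟨x⁴⟩ = 0.11958.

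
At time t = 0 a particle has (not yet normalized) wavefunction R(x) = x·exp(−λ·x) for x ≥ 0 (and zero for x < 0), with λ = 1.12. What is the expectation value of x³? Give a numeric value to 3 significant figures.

5.34

⟨x³⟩ = ∫ x³·|R|² dx / ∫|R|² dx (integrals over the domain).
Every integrand reduces to terms xʲ·e^(−2λx) on [0, ∞); use ∫₀^∞ xʲ·e^(−2λx) dx = j!/(2λ)^(j+1).
State is unnormalized: ∫|R|² dx = 0.17795, and ∫R*·x³·R dx = 0.94993, so ⟨x³⟩ = 0.94993 / 0.17795.
⟨x³⟩ = 5.3384.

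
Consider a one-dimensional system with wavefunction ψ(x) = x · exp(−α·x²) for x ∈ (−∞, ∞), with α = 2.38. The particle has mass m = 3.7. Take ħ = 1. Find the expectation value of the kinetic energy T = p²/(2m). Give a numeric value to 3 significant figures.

0.965

T = −(ħ²/2m) d²/dx², so ⟨T⟩ = −(ħ²/2m) ∫ ψ*·ψ'' dx / ∫|ψ|² dx; with m = 3.7.
Expand each integrand as polynomial × e^(−2αx²) and use ∫x^(2j)·e^(−2αx²) dx = (2j−1)!!/(4α)^j · √(π/(2α)), odd powers → 0; here √(π/(2α)) = 0.81240. Differentiate with the product rule, d/dx e^(−αx²) = −2αx·e^(−αx²).
State is unnormalized: ∫|ψ|² dx = 0.085336, and ∫ψ*·(−ħ²/2m · ψ'') dx = 0.082338, so ⟨T⟩ = 0.082338 / 0.085336.
⟨T⟩ = 0.96486.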